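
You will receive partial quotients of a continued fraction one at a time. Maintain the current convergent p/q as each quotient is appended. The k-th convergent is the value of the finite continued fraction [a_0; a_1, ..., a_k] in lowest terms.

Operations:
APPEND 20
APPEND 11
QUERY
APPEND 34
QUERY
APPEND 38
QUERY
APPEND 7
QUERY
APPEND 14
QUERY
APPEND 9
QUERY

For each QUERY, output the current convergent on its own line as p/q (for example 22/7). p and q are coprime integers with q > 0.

221/11
7534/375
286513/14261
2013125/100202
28470263/1417089
258245492/12854003

APPEND 20: p_0 = 20·1 + 0 = 20, q_0 = 20·0 + 1 = 1 → 20/1
APPEND 11: p_1 = 11·20 + 1 = 221, q_1 = 11·1 + 0 = 11 → 221/11
APPEND 34: p_2 = 34·221 + 20 = 7534, q_2 = 34·11 + 1 = 375 → 7534/375
APPEND 38: p_3 = 38·7534 + 221 = 286513, q_3 = 38·375 + 11 = 14261 → 286513/14261
APPEND 7: p_4 = 7·286513 + 7534 = 2013125, q_4 = 7·14261 + 375 = 100202 → 2013125/100202
APPEND 14: p_5 = 14·2013125 + 286513 = 28470263, q_5 = 14·100202 + 14261 = 1417089 → 28470263/1417089
APPEND 9: p_6 = 9·28470263 + 2013125 = 258245492, q_6 = 9·1417089 + 100202 = 12854003 → 258245492/12854003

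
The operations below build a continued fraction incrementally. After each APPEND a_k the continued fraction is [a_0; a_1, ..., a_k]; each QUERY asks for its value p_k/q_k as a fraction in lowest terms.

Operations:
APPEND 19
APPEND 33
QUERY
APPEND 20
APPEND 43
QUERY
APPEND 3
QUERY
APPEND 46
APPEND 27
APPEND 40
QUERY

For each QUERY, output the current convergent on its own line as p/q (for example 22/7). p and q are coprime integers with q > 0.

628/33
541525/28456
1637154/86029
82059994489/4312080150

APPEND 19: p_0 = 19·1 + 0 = 19, q_0 = 19·0 + 1 = 1 → 19/1
APPEND 33: p_1 = 33·19 + 1 = 628, q_1 = 33·1 + 0 = 33 → 628/33
APPEND 20: p_2 = 20·628 + 19 = 12579, q_2 = 20·33 + 1 = 661 → 12579/661
APPEND 43: p_3 = 43·12579 + 628 = 541525, q_3 = 43·661 + 33 = 28456 → 541525/28456
APPEND 3: p_4 = 3·541525 + 12579 = 1637154, q_4 = 3·28456 + 661 = 86029 → 1637154/86029
APPEND 46: p_5 = 46·1637154 + 541525 = 75850609, q_5 = 46·86029 + 28456 = 3985790 → 75850609/3985790
APPEND 27: p_6 = 27·75850609 + 1637154 = 2049603597, q_6 = 27·3985790 + 86029 = 107702359 → 2049603597/107702359
APPEND 40: p_7 = 40·2049603597 + 75850609 = 82059994489, q_7 = 40·107702359 + 3985790 = 4312080150 → 82059994489/4312080150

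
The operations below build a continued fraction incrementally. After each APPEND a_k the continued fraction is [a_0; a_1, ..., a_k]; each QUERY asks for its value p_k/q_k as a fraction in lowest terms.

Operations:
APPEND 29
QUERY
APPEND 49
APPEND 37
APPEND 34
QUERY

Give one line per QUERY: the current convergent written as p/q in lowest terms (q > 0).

29/1
1791284/61725

APPEND 29: p_0 = 29·1 + 0 = 29, q_0 = 29·0 + 1 = 1 → 29/1
APPEND 49: p_1 = 49·29 + 1 = 1422, q_1 = 49·1 + 0 = 49 → 1422/49
APPEND 37: p_2 = 37·1422 + 29 = 52643, q_2 = 37·49 + 1 = 1814 → 52643/1814
APPEND 34: p_3 = 34·52643 + 1422 = 1791284, q_3 = 34·1814 + 49 = 61725 → 1791284/61725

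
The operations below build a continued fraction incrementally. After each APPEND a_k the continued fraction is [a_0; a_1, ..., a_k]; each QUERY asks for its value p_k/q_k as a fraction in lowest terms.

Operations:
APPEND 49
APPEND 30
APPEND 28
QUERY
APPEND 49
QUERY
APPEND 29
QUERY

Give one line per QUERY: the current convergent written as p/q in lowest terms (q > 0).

41237/841
2022084/41239
58681673/1196772

APPEND 49: p_0 = 49·1 + 0 = 49, q_0 = 49·0 + 1 = 1 → 49/1
APPEND 30: p_1 = 30·49 + 1 = 1471, q_1 = 30·1 + 0 = 30 → 1471/30
APPEND 28: p_2 = 28·1471 + 49 = 41237, q_2 = 28·30 + 1 = 841 → 41237/841
APPEND 49: p_3 = 49·41237 + 1471 = 2022084, q_3 = 49·841 + 30 = 41239 → 2022084/41239
APPEND 29: p_4 = 29·2022084 + 41237 = 58681673, q_4 = 29·41239 + 841 = 1196772 → 58681673/1196772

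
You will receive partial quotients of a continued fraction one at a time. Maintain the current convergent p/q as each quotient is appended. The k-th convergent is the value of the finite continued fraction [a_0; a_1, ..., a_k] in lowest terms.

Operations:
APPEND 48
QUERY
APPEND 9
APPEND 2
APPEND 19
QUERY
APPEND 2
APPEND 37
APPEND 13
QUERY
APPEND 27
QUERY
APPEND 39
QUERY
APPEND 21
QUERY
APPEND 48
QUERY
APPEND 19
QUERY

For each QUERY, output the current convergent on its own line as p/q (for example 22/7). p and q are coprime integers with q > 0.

48/1
17799/370
17830171/370648
482783360/10035949
18846381211/391772659
396256788791/8237261788
19039172243179/395780338483
362140529409192/7528063692965

APPEND 48: p_0 = 48·1 + 0 = 48, q_0 = 48·0 + 1 = 1 → 48/1
APPEND 9: p_1 = 9·48 + 1 = 433, q_1 = 9·1 + 0 = 9 → 433/9
APPEND 2: p_2 = 2·433 + 48 = 914, q_2 = 2·9 + 1 = 19 → 914/19
APPEND 19: p_3 = 19·914 + 433 = 17799, q_3 = 19·19 + 9 = 370 → 17799/370
APPEND 2: p_4 = 2·17799 + 914 = 36512, q_4 = 2·370 + 19 = 759 → 36512/759
APPEND 37: p_5 = 37·36512 + 17799 = 1368743, q_5 = 37·759 + 370 = 28453 → 1368743/28453
APPEND 13: p_6 = 13·1368743 + 36512 = 17830171, q_6 = 13·28453 + 759 = 370648 → 17830171/370648
APPEND 27: p_7 = 27·17830171 + 1368743 = 482783360, q_7 = 27·370648 + 28453 = 10035949 → 482783360/10035949
APPEND 39: p_8 = 39·482783360 + 17830171 = 18846381211, q_8 = 39·10035949 + 370648 = 391772659 → 18846381211/391772659
APPEND 21: p_9 = 21·18846381211 + 482783360 = 396256788791, q_9 = 21·391772659 + 10035949 = 8237261788 → 396256788791/8237261788
APPEND 48: p_10 = 48·396256788791 + 18846381211 = 19039172243179, q_10 = 48·8237261788 + 391772659 = 395780338483 → 19039172243179/395780338483
APPEND 19: p_11 = 19·19039172243179 + 396256788791 = 362140529409192, q_11 = 19·395780338483 + 8237261788 = 7528063692965 → 362140529409192/7528063692965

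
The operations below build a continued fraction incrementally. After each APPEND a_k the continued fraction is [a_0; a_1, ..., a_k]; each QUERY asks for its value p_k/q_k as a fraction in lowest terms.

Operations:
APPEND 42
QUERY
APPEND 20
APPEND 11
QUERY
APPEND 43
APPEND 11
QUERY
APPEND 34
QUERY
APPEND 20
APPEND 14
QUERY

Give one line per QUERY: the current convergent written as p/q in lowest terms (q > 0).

42/1
9293/221
4414133/104974
150480962/3578639
42346948184/1007067195

APPEND 42: p_0 = 42·1 + 0 = 42, q_0 = 42·0 + 1 = 1 → 42/1
APPEND 20: p_1 = 20·42 + 1 = 841, q_1 = 20·1 + 0 = 20 → 841/20
APPEND 11: p_2 = 11·841 + 42 = 9293, q_2 = 11·20 + 1 = 221 → 9293/221
APPEND 43: p_3 = 43·9293 + 841 = 400440, q_3 = 43·221 + 20 = 9523 → 400440/9523
APPEND 11: p_4 = 11·400440 + 9293 = 4414133, q_4 = 11·9523 + 221 = 104974 → 4414133/104974
APPEND 34: p_5 = 34·4414133 + 400440 = 150480962, q_5 = 34·104974 + 9523 = 3578639 → 150480962/3578639
APPEND 20: p_6 = 20·150480962 + 4414133 = 3014033373, q_6 = 20·3578639 + 104974 = 71677754 → 3014033373/71677754
APPEND 14: p_7 = 14·3014033373 + 150480962 = 42346948184, q_7 = 14·71677754 + 3578639 = 1007067195 → 42346948184/1007067195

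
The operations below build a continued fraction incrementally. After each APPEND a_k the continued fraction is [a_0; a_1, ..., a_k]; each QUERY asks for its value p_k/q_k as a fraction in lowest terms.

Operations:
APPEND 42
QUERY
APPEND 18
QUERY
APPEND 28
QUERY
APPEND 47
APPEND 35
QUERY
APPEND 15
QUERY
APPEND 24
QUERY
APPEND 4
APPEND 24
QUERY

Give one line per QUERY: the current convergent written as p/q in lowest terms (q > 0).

APPEND 42: p_0 = 42·1 + 0 = 42, q_0 = 42·0 + 1 = 1 → 42/1
APPEND 18: p_1 = 18·42 + 1 = 757, q_1 = 18·1 + 0 = 18 → 757/18
APPEND 28: p_2 = 28·757 + 42 = 21238, q_2 = 28·18 + 1 = 505 → 21238/505
APPEND 47: p_3 = 47·21238 + 757 = 998943, q_3 = 47·505 + 18 = 23753 → 998943/23753
APPEND 35: p_4 = 35·998943 + 21238 = 34984243, q_4 = 35·23753 + 505 = 831860 → 34984243/831860
APPEND 15: p_5 = 15·34984243 + 998943 = 525762588, q_5 = 15·831860 + 23753 = 12501653 → 525762588/12501653
APPEND 24: p_6 = 24·525762588 + 34984243 = 12653286355, q_6 = 24·12501653 + 831860 = 300871532 → 12653286355/300871532
APPEND 4: p_7 = 4·12653286355 + 525762588 = 51138908008, q_7 = 4·300871532 + 12501653 = 1215987781 → 51138908008/1215987781
APPEND 24: p_8 = 24·51138908008 + 12653286355 = 1239987078547, q_8 = 24·1215987781 + 300871532 = 29484578276 → 1239987078547/29484578276

42/1
757/18
21238/505
34984243/831860
525762588/12501653
12653286355/300871532
1239987078547/29484578276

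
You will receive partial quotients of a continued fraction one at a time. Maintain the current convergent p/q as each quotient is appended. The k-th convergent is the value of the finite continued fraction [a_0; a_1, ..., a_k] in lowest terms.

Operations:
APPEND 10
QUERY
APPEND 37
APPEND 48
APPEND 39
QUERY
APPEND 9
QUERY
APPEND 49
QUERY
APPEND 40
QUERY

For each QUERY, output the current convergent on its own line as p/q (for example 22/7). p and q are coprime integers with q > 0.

10/1
695273/69340
6275275/625837
308183748/30735353
12333625195/1230039957

APPEND 10: p_0 = 10·1 + 0 = 10, q_0 = 10·0 + 1 = 1 → 10/1
APPEND 37: p_1 = 37·10 + 1 = 371, q_1 = 37·1 + 0 = 37 → 371/37
APPEND 48: p_2 = 48·371 + 10 = 17818, q_2 = 48·37 + 1 = 1777 → 17818/1777
APPEND 39: p_3 = 39·17818 + 371 = 695273, q_3 = 39·1777 + 37 = 69340 → 695273/69340
APPEND 9: p_4 = 9·695273 + 17818 = 6275275, q_4 = 9·69340 + 1777 = 625837 → 6275275/625837
APPEND 49: p_5 = 49·6275275 + 695273 = 308183748, q_5 = 49·625837 + 69340 = 30735353 → 308183748/30735353
APPEND 40: p_6 = 40·308183748 + 6275275 = 12333625195, q_6 = 40·30735353 + 625837 = 1230039957 → 12333625195/1230039957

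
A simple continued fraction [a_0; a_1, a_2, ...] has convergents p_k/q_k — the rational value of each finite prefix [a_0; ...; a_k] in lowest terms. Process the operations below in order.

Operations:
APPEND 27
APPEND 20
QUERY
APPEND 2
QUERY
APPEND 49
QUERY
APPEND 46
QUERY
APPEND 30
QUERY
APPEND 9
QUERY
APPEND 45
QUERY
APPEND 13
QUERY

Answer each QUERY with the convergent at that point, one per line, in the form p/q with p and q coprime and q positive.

APPEND 27: p_0 = 27·1 + 0 = 27, q_0 = 27·0 + 1 = 1 → 27/1
APPEND 20: p_1 = 20·27 + 1 = 541, q_1 = 20·1 + 0 = 20 → 541/20
APPEND 2: p_2 = 2·541 + 27 = 1109, q_2 = 2·20 + 1 = 41 → 1109/41
APPEND 49: p_3 = 49·1109 + 541 = 54882, q_3 = 49·41 + 20 = 2029 → 54882/2029
APPEND 46: p_4 = 46·54882 + 1109 = 2525681, q_4 = 46·2029 + 41 = 93375 → 2525681/93375
APPEND 30: p_5 = 30·2525681 + 54882 = 75825312, q_5 = 30·93375 + 2029 = 2803279 → 75825312/2803279
APPEND 9: p_6 = 9·75825312 + 2525681 = 684953489, q_6 = 9·2803279 + 93375 = 25322886 → 684953489/25322886
APPEND 45: p_7 = 45·684953489 + 75825312 = 30898732317, q_7 = 45·25322886 + 2803279 = 1142333149 → 30898732317/1142333149
APPEND 13: p_8 = 13·30898732317 + 684953489 = 402368473610, q_8 = 13·1142333149 + 25322886 = 14875653823 → 402368473610/14875653823

541/20
1109/41
54882/2029
2525681/93375
75825312/2803279
684953489/25322886
30898732317/1142333149
402368473610/14875653823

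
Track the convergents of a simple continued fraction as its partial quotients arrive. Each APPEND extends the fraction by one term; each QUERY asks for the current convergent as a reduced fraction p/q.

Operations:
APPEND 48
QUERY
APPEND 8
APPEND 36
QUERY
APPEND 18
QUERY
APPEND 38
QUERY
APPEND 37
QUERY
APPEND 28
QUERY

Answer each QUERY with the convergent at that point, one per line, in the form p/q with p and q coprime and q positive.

APPEND 48: p_0 = 48·1 + 0 = 48, q_0 = 48·0 + 1 = 1 → 48/1
APPEND 8: p_1 = 8·48 + 1 = 385, q_1 = 8·1 + 0 = 8 → 385/8
APPEND 36: p_2 = 36·385 + 48 = 13908, q_2 = 36·8 + 1 = 289 → 13908/289
APPEND 18: p_3 = 18·13908 + 385 = 250729, q_3 = 18·289 + 8 = 5210 → 250729/5210
APPEND 38: p_4 = 38·250729 + 13908 = 9541610, q_4 = 38·5210 + 289 = 198269 → 9541610/198269
APPEND 37: p_5 = 37·9541610 + 250729 = 353290299, q_5 = 37·198269 + 5210 = 7341163 → 353290299/7341163
APPEND 28: p_6 = 28·353290299 + 9541610 = 9901669982, q_6 = 28·7341163 + 198269 = 205750833 → 9901669982/205750833

48/1
13908/289
250729/5210
9541610/198269
353290299/7341163
9901669982/205750833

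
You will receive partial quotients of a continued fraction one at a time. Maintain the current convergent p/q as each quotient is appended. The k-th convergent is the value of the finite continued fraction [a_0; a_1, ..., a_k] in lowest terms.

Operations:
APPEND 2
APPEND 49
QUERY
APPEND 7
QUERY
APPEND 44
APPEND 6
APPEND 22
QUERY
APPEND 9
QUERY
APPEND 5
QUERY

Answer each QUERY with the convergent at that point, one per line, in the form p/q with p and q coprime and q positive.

APPEND 2: p_0 = 2·1 + 0 = 2, q_0 = 2·0 + 1 = 1 → 2/1
APPEND 49: p_1 = 49·2 + 1 = 99, q_1 = 49·1 + 0 = 49 → 99/49
APPEND 7: p_2 = 7·99 + 2 = 695, q_2 = 7·49 + 1 = 344 → 695/344
APPEND 44: p_3 = 44·695 + 99 = 30679, q_3 = 44·344 + 49 = 15185 → 30679/15185
APPEND 6: p_4 = 6·30679 + 695 = 184769, q_4 = 6·15185 + 344 = 91454 → 184769/91454
APPEND 22: p_5 = 22·184769 + 30679 = 4095597, q_5 = 22·91454 + 15185 = 2027173 → 4095597/2027173
APPEND 9: p_6 = 9·4095597 + 184769 = 37045142, q_6 = 9·2027173 + 91454 = 18336011 → 37045142/18336011
APPEND 5: p_7 = 5·37045142 + 4095597 = 189321307, q_7 = 5·18336011 + 2027173 = 93707228 → 189321307/93707228

99/49
695/344
4095597/2027173
37045142/18336011
189321307/93707228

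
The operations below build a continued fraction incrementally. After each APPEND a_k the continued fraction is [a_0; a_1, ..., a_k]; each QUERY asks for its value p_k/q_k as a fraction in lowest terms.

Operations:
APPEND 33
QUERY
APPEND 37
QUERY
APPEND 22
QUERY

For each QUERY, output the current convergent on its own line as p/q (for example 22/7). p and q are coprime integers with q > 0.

APPEND 33: p_0 = 33·1 + 0 = 33, q_0 = 33·0 + 1 = 1 → 33/1
APPEND 37: p_1 = 37·33 + 1 = 1222, q_1 = 37·1 + 0 = 37 → 1222/37
APPEND 22: p_2 = 22·1222 + 33 = 26917, q_2 = 22·37 + 1 = 815 → 26917/815

33/1
1222/37
26917/815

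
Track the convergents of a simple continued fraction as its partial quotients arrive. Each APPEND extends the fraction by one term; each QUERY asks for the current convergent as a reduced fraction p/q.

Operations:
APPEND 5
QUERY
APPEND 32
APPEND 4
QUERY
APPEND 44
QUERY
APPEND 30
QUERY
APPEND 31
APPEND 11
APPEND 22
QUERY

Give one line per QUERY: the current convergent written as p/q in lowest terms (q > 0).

APPEND 5: p_0 = 5·1 + 0 = 5, q_0 = 5·0 + 1 = 1 → 5/1
APPEND 32: p_1 = 32·5 + 1 = 161, q_1 = 32·1 + 0 = 32 → 161/32
APPEND 4: p_2 = 4·161 + 5 = 649, q_2 = 4·32 + 1 = 129 → 649/129
APPEND 44: p_3 = 44·649 + 161 = 28717, q_3 = 44·129 + 32 = 5708 → 28717/5708
APPEND 30: p_4 = 30·28717 + 649 = 862159, q_4 = 30·5708 + 129 = 171369 → 862159/171369
APPEND 31: p_5 = 31·862159 + 28717 = 26755646, q_5 = 31·171369 + 5708 = 5318147 → 26755646/5318147
APPEND 11: p_6 = 11·26755646 + 862159 = 295174265, q_6 = 11·5318147 + 171369 = 58670986 → 295174265/58670986
APPEND 22: p_7 = 22·295174265 + 26755646 = 6520589476, q_7 = 22·58670986 + 5318147 = 1296079839 → 6520589476/1296079839

5/1
649/129
28717/5708
862159/171369
6520589476/1296079839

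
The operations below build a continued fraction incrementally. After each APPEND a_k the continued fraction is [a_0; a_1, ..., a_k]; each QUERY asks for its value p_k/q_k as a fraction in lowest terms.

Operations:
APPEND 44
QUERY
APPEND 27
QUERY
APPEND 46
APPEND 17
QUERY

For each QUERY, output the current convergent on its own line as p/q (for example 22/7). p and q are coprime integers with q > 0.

APPEND 44: p_0 = 44·1 + 0 = 44, q_0 = 44·0 + 1 = 1 → 44/1
APPEND 27: p_1 = 27·44 + 1 = 1189, q_1 = 27·1 + 0 = 27 → 1189/27
APPEND 46: p_2 = 46·1189 + 44 = 54738, q_2 = 46·27 + 1 = 1243 → 54738/1243
APPEND 17: p_3 = 17·54738 + 1189 = 931735, q_3 = 17·1243 + 27 = 21158 → 931735/21158

44/1
1189/27
931735/21158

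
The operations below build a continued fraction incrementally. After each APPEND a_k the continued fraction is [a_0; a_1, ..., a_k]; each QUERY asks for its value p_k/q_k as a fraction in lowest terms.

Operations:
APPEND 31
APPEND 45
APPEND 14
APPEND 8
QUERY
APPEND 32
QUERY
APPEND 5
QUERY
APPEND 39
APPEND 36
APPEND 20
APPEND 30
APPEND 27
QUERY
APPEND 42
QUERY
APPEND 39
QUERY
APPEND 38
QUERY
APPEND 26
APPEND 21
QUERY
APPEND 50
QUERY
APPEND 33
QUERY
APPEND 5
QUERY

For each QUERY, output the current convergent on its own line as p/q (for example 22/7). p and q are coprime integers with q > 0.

157996/5093
5075447/163607
25535231/823128
586673970125625/18911431491713
24662008662863777/794979683819808
962405011821812928/31023119100464225
36596052457891755041/1179673505501460358
20038251199715048078915/645932893010408564551
1002865019754669411389744/32327347184782566661083
33114583903103805623940467/1067448389990835108380290
166575784535273697531092079/5369569297138958108562533

APPEND 31: p_0 = 31·1 + 0 = 31, q_0 = 31·0 + 1 = 1 → 31/1
APPEND 45: p_1 = 45·31 + 1 = 1396, q_1 = 45·1 + 0 = 45 → 1396/45
APPEND 14: p_2 = 14·1396 + 31 = 19575, q_2 = 14·45 + 1 = 631 → 19575/631
APPEND 8: p_3 = 8·19575 + 1396 = 157996, q_3 = 8·631 + 45 = 5093 → 157996/5093
APPEND 32: p_4 = 32·157996 + 19575 = 5075447, q_4 = 32·5093 + 631 = 163607 → 5075447/163607
APPEND 5: p_5 = 5·5075447 + 157996 = 25535231, q_5 = 5·163607 + 5093 = 823128 → 25535231/823128
APPEND 39: p_6 = 39·25535231 + 5075447 = 1000949456, q_6 = 39·823128 + 163607 = 32265599 → 1000949456/32265599
APPEND 36: p_7 = 36·1000949456 + 25535231 = 36059715647, q_7 = 36·32265599 + 823128 = 1162384692 → 36059715647/1162384692
APPEND 20: p_8 = 20·36059715647 + 1000949456 = 722195262396, q_8 = 20·1162384692 + 32265599 = 23279959439 → 722195262396/23279959439
APPEND 30: p_9 = 30·722195262396 + 36059715647 = 21701917587527, q_9 = 30·23279959439 + 1162384692 = 699561167862 → 21701917587527/699561167862
APPEND 27: p_10 = 27·21701917587527 + 722195262396 = 586673970125625, q_10 = 27·699561167862 + 23279959439 = 18911431491713 → 586673970125625/18911431491713
APPEND 42: p_11 = 42·586673970125625 + 21701917587527 = 24662008662863777, q_11 = 42·18911431491713 + 699561167862 = 794979683819808 → 24662008662863777/794979683819808
APPEND 39: p_12 = 39·24662008662863777 + 586673970125625 = 962405011821812928, q_12 = 39·794979683819808 + 18911431491713 = 31023119100464225 → 962405011821812928/31023119100464225
APPEND 38: p_13 = 38·962405011821812928 + 24662008662863777 = 36596052457891755041, q_13 = 38·31023119100464225 + 794979683819808 = 1179673505501460358 → 36596052457891755041/1179673505501460358
APPEND 26: p_14 = 26·36596052457891755041 + 962405011821812928 = 952459768917007443994, q_14 = 26·1179673505501460358 + 31023119100464225 = 30702534262138433533 → 952459768917007443994/30702534262138433533
APPEND 21: p_15 = 21·952459768917007443994 + 36596052457891755041 = 20038251199715048078915, q_15 = 21·30702534262138433533 + 1179673505501460358 = 645932893010408564551 → 20038251199715048078915/645932893010408564551
APPEND 50: p_16 = 50·20038251199715048078915 + 952459768917007443994 = 1002865019754669411389744, q_16 = 50·645932893010408564551 + 30702534262138433533 = 32327347184782566661083 → 1002865019754669411389744/32327347184782566661083
APPEND 33: p_17 = 33·1002865019754669411389744 + 20038251199715048078915 = 33114583903103805623940467, q_17 = 33·32327347184782566661083 + 645932893010408564551 = 1067448389990835108380290 → 33114583903103805623940467/1067448389990835108380290
APPEND 5: p_18 = 5·33114583903103805623940467 + 1002865019754669411389744 = 166575784535273697531092079, q_18 = 5·1067448389990835108380290 + 32327347184782566661083 = 5369569297138958108562533 → 166575784535273697531092079/5369569297138958108562533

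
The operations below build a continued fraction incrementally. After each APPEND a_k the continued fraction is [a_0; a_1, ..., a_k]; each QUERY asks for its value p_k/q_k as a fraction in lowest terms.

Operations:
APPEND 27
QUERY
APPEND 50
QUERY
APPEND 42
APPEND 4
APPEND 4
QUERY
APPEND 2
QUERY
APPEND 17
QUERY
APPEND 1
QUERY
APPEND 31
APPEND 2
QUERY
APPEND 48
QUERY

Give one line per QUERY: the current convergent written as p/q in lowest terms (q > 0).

27/1
1351/50
970477/35917
2169381/80288
37849954/1400813
40019335/1481101
2596918013/96110989
125930513963/4660642416

APPEND 27: p_0 = 27·1 + 0 = 27, q_0 = 27·0 + 1 = 1 → 27/1
APPEND 50: p_1 = 50·27 + 1 = 1351, q_1 = 50·1 + 0 = 50 → 1351/50
APPEND 42: p_2 = 42·1351 + 27 = 56769, q_2 = 42·50 + 1 = 2101 → 56769/2101
APPEND 4: p_3 = 4·56769 + 1351 = 228427, q_3 = 4·2101 + 50 = 8454 → 228427/8454
APPEND 4: p_4 = 4·228427 + 56769 = 970477, q_4 = 4·8454 + 2101 = 35917 → 970477/35917
APPEND 2: p_5 = 2·970477 + 228427 = 2169381, q_5 = 2·35917 + 8454 = 80288 → 2169381/80288
APPEND 17: p_6 = 17·2169381 + 970477 = 37849954, q_6 = 17·80288 + 35917 = 1400813 → 37849954/1400813
APPEND 1: p_7 = 1·37849954 + 2169381 = 40019335, q_7 = 1·1400813 + 80288 = 1481101 → 40019335/1481101
APPEND 31: p_8 = 31·40019335 + 37849954 = 1278449339, q_8 = 31·1481101 + 1400813 = 47314944 → 1278449339/47314944
APPEND 2: p_9 = 2·1278449339 + 40019335 = 2596918013, q_9 = 2·47314944 + 1481101 = 96110989 → 2596918013/96110989
APPEND 48: p_10 = 48·2596918013 + 1278449339 = 125930513963, q_10 = 48·96110989 + 47314944 = 4660642416 → 125930513963/4660642416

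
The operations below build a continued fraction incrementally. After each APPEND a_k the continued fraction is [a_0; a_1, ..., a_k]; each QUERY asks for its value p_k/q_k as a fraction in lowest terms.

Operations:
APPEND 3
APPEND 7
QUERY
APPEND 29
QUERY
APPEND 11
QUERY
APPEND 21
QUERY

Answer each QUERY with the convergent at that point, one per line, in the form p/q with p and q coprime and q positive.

APPEND 3: p_0 = 3·1 + 0 = 3, q_0 = 3·0 + 1 = 1 → 3/1
APPEND 7: p_1 = 7·3 + 1 = 22, q_1 = 7·1 + 0 = 7 → 22/7
APPEND 29: p_2 = 29·22 + 3 = 641, q_2 = 29·7 + 1 = 204 → 641/204
APPEND 11: p_3 = 11·641 + 22 = 7073, q_3 = 11·204 + 7 = 2251 → 7073/2251
APPEND 21: p_4 = 21·7073 + 641 = 149174, q_4 = 21·2251 + 204 = 47475 → 149174/47475

22/7
641/204
7073/2251
149174/47475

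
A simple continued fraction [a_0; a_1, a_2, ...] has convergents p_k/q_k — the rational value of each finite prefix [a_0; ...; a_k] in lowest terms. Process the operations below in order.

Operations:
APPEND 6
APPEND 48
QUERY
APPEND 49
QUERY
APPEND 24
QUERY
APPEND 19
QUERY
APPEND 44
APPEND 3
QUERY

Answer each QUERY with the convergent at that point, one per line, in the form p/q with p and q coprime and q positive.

APPEND 6: p_0 = 6·1 + 0 = 6, q_0 = 6·0 + 1 = 1 → 6/1
APPEND 48: p_1 = 48·6 + 1 = 289, q_1 = 48·1 + 0 = 48 → 289/48
APPEND 49: p_2 = 49·289 + 6 = 14167, q_2 = 49·48 + 1 = 2353 → 14167/2353
APPEND 24: p_3 = 24·14167 + 289 = 340297, q_3 = 24·2353 + 48 = 56520 → 340297/56520
APPEND 19: p_4 = 19·340297 + 14167 = 6479810, q_4 = 19·56520 + 2353 = 1076233 → 6479810/1076233
APPEND 44: p_5 = 44·6479810 + 340297 = 285451937, q_5 = 44·1076233 + 56520 = 47410772 → 285451937/47410772
APPEND 3: p_6 = 3·285451937 + 6479810 = 862835621, q_6 = 3·47410772 + 1076233 = 143308549 → 862835621/143308549

289/48
14167/2353
340297/56520
6479810/1076233
862835621/143308549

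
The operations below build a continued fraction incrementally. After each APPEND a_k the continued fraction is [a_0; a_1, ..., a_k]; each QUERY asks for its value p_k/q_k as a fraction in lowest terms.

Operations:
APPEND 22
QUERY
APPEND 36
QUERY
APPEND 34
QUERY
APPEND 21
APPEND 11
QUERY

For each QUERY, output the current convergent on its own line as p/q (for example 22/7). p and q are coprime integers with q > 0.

APPEND 22: p_0 = 22·1 + 0 = 22, q_0 = 22·0 + 1 = 1 → 22/1
APPEND 36: p_1 = 36·22 + 1 = 793, q_1 = 36·1 + 0 = 36 → 793/36
APPEND 34: p_2 = 34·793 + 22 = 26984, q_2 = 34·36 + 1 = 1225 → 26984/1225
APPEND 21: p_3 = 21·26984 + 793 = 567457, q_3 = 21·1225 + 36 = 25761 → 567457/25761
APPEND 11: p_4 = 11·567457 + 26984 = 6269011, q_4 = 11·25761 + 1225 = 284596 → 6269011/284596

22/1
793/36
26984/1225
6269011/284596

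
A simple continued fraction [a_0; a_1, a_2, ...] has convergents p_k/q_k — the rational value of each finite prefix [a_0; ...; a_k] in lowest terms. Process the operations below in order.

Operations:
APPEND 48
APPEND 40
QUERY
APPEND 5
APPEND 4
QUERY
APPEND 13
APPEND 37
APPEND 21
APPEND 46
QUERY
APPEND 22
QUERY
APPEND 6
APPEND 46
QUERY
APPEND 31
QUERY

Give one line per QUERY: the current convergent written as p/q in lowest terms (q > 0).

APPEND 48: p_0 = 48·1 + 0 = 48, q_0 = 48·0 + 1 = 1 → 48/1
APPEND 40: p_1 = 40·48 + 1 = 1921, q_1 = 40·1 + 0 = 40 → 1921/40
APPEND 5: p_2 = 5·1921 + 48 = 9653, q_2 = 5·40 + 1 = 201 → 9653/201
APPEND 4: p_3 = 4·9653 + 1921 = 40533, q_3 = 4·201 + 40 = 844 → 40533/844
APPEND 13: p_4 = 13·40533 + 9653 = 536582, q_4 = 13·844 + 201 = 11173 → 536582/11173
APPEND 37: p_5 = 37·536582 + 40533 = 19894067, q_5 = 37·11173 + 844 = 414245 → 19894067/414245
APPEND 21: p_6 = 21·19894067 + 536582 = 418311989, q_6 = 21·414245 + 11173 = 8710318 → 418311989/8710318
APPEND 46: p_7 = 46·418311989 + 19894067 = 19262245561, q_7 = 46·8710318 + 414245 = 401088873 → 19262245561/401088873
APPEND 22: p_8 = 22·19262245561 + 418311989 = 424187714331, q_8 = 22·401088873 + 8710318 = 8832665524 → 424187714331/8832665524
APPEND 6: p_9 = 6·424187714331 + 19262245561 = 2564388531547, q_9 = 6·8832665524 + 401088873 = 53397082017 → 2564388531547/53397082017
APPEND 46: p_10 = 46·2564388531547 + 424187714331 = 118386060165493, q_10 = 46·53397082017 + 8832665524 = 2465098438306 → 118386060165493/2465098438306
APPEND 31: p_11 = 31·118386060165493 + 2564388531547 = 3672532253661830, q_11 = 31·2465098438306 + 53397082017 = 76471448669503 → 3672532253661830/76471448669503

1921/40
40533/844
19262245561/401088873
424187714331/8832665524
118386060165493/2465098438306
3672532253661830/76471448669503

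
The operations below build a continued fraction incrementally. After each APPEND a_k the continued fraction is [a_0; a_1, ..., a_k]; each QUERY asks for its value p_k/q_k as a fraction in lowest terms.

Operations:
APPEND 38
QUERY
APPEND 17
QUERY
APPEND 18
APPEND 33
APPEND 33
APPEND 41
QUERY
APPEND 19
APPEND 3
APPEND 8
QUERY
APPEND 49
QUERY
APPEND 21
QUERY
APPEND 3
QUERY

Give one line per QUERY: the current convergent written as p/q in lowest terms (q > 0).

38/1
647/17
523419570/13752979
253130575085/6651068632
12433794784958/326701041323
261362821059203/6867372936415
796522257962567/20928819850568

APPEND 38: p_0 = 38·1 + 0 = 38, q_0 = 38·0 + 1 = 1 → 38/1
APPEND 17: p_1 = 17·38 + 1 = 647, q_1 = 17·1 + 0 = 17 → 647/17
APPEND 18: p_2 = 18·647 + 38 = 11684, q_2 = 18·17 + 1 = 307 → 11684/307
APPEND 33: p_3 = 33·11684 + 647 = 386219, q_3 = 33·307 + 17 = 10148 → 386219/10148
APPEND 33: p_4 = 33·386219 + 11684 = 12756911, q_4 = 33·10148 + 307 = 335191 → 12756911/335191
APPEND 41: p_5 = 41·12756911 + 386219 = 523419570, q_5 = 41·335191 + 10148 = 13752979 → 523419570/13752979
APPEND 19: p_6 = 19·523419570 + 12756911 = 9957728741, q_6 = 19·13752979 + 335191 = 261641792 → 9957728741/261641792
APPEND 3: p_7 = 3·9957728741 + 523419570 = 30396605793, q_7 = 3·261641792 + 13752979 = 798678355 → 30396605793/798678355
APPEND 8: p_8 = 8·30396605793 + 9957728741 = 253130575085, q_8 = 8·798678355 + 261641792 = 6651068632 → 253130575085/6651068632
APPEND 49: p_9 = 49·253130575085 + 30396605793 = 12433794784958, q_9 = 49·6651068632 + 798678355 = 326701041323 → 12433794784958/326701041323
APPEND 21: p_10 = 21·12433794784958 + 253130575085 = 261362821059203, q_10 = 21·326701041323 + 6651068632 = 6867372936415 → 261362821059203/6867372936415
APPEND 3: p_11 = 3·261362821059203 + 12433794784958 = 796522257962567, q_11 = 3·6867372936415 + 326701041323 = 20928819850568 → 796522257962567/20928819850568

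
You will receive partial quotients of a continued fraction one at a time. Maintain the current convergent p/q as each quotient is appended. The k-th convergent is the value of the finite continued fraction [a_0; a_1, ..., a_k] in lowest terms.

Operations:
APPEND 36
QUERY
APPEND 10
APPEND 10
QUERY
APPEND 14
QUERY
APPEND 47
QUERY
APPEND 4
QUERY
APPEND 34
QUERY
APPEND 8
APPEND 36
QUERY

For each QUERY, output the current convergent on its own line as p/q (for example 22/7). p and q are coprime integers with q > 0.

APPEND 36: p_0 = 36·1 + 0 = 36, q_0 = 36·0 + 1 = 1 → 36/1
APPEND 10: p_1 = 10·36 + 1 = 361, q_1 = 10·1 + 0 = 10 → 361/10
APPEND 10: p_2 = 10·361 + 36 = 3646, q_2 = 10·10 + 1 = 101 → 3646/101
APPEND 14: p_3 = 14·3646 + 361 = 51405, q_3 = 14·101 + 10 = 1424 → 51405/1424
APPEND 47: p_4 = 47·51405 + 3646 = 2419681, q_4 = 47·1424 + 101 = 67029 → 2419681/67029
APPEND 4: p_5 = 4·2419681 + 51405 = 9730129, q_5 = 4·67029 + 1424 = 269540 → 9730129/269540
APPEND 34: p_6 = 34·9730129 + 2419681 = 333244067, q_6 = 34·269540 + 67029 = 9231389 → 333244067/9231389
APPEND 8: p_7 = 8·333244067 + 9730129 = 2675682665, q_7 = 8·9231389 + 269540 = 74120652 → 2675682665/74120652
APPEND 36: p_8 = 36·2675682665 + 333244067 = 96657820007, q_8 = 36·74120652 + 9231389 = 2677574861 → 96657820007/2677574861

36/1
3646/101
51405/1424
2419681/67029
9730129/269540
333244067/9231389
96657820007/2677574861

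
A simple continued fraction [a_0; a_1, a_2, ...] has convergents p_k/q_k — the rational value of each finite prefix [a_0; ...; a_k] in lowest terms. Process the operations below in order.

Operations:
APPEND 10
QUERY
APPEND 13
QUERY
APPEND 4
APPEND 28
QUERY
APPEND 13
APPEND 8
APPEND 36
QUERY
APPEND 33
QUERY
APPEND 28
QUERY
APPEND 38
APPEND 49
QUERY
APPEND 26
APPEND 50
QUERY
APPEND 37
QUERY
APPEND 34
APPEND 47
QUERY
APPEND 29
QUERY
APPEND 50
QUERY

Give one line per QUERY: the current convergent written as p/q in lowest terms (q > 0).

10/1
131/13
15083/1497
57364145/5693438
1894604772/188041063
53106297761/5270843202
99029868362571/9828794897413
128938855435689371/12797286165671263
4773314447631853263/473755337277252208
7638589927968810767974/758136256756112829953
221681529541170430971559/22002071924680864314972
11091715066986490359345924/1100861732490799328578553

APPEND 10: p_0 = 10·1 + 0 = 10, q_0 = 10·0 + 1 = 1 → 10/1
APPEND 13: p_1 = 13·10 + 1 = 131, q_1 = 13·1 + 0 = 13 → 131/13
APPEND 4: p_2 = 4·131 + 10 = 534, q_2 = 4·13 + 1 = 53 → 534/53
APPEND 28: p_3 = 28·534 + 131 = 15083, q_3 = 28·53 + 13 = 1497 → 15083/1497
APPEND 13: p_4 = 13·15083 + 534 = 196613, q_4 = 13·1497 + 53 = 19514 → 196613/19514
APPEND 8: p_5 = 8·196613 + 15083 = 1587987, q_5 = 8·19514 + 1497 = 157609 → 1587987/157609
APPEND 36: p_6 = 36·1587987 + 196613 = 57364145, q_6 = 36·157609 + 19514 = 5693438 → 57364145/5693438
APPEND 33: p_7 = 33·57364145 + 1587987 = 1894604772, q_7 = 33·5693438 + 157609 = 188041063 → 1894604772/188041063
APPEND 28: p_8 = 28·1894604772 + 57364145 = 53106297761, q_8 = 28·188041063 + 5693438 = 5270843202 → 53106297761/5270843202
APPEND 38: p_9 = 38·53106297761 + 1894604772 = 2019933919690, q_9 = 38·5270843202 + 188041063 = 200480082739 → 2019933919690/200480082739
APPEND 49: p_10 = 49·2019933919690 + 53106297761 = 99029868362571, q_10 = 49·200480082739 + 5270843202 = 9828794897413 → 99029868362571/9828794897413
APPEND 26: p_11 = 26·99029868362571 + 2019933919690 = 2576796511346536, q_11 = 26·9828794897413 + 200480082739 = 255749147415477 → 2576796511346536/255749147415477
APPEND 50: p_12 = 50·2576796511346536 + 99029868362571 = 128938855435689371, q_12 = 50·255749147415477 + 9828794897413 = 12797286165671263 → 128938855435689371/12797286165671263
APPEND 37: p_13 = 37·128938855435689371 + 2576796511346536 = 4773314447631853263, q_13 = 37·12797286165671263 + 255749147415477 = 473755337277252208 → 4773314447631853263/473755337277252208
APPEND 34: p_14 = 34·4773314447631853263 + 128938855435689371 = 162421630074918700313, q_14 = 34·473755337277252208 + 12797286165671263 = 16120478753592246335 → 162421630074918700313/16120478753592246335
APPEND 47: p_15 = 47·162421630074918700313 + 4773314447631853263 = 7638589927968810767974, q_15 = 47·16120478753592246335 + 473755337277252208 = 758136256756112829953 → 7638589927968810767974/758136256756112829953
APPEND 29: p_16 = 29·7638589927968810767974 + 162421630074918700313 = 221681529541170430971559, q_16 = 29·758136256756112829953 + 16120478753592246335 = 22002071924680864314972 → 221681529541170430971559/22002071924680864314972
APPEND 50: p_17 = 50·221681529541170430971559 + 7638589927968810767974 = 11091715066986490359345924, q_17 = 50·22002071924680864314972 + 758136256756112829953 = 1100861732490799328578553 → 11091715066986490359345924/1100861732490799328578553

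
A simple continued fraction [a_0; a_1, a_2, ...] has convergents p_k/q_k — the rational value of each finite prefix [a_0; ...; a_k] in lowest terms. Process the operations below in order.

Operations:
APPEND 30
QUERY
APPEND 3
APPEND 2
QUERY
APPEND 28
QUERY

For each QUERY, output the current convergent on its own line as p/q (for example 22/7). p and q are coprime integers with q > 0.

30/1
212/7
6027/199

APPEND 30: p_0 = 30·1 + 0 = 30, q_0 = 30·0 + 1 = 1 → 30/1
APPEND 3: p_1 = 3·30 + 1 = 91, q_1 = 3·1 + 0 = 3 → 91/3
APPEND 2: p_2 = 2·91 + 30 = 212, q_2 = 2·3 + 1 = 7 → 212/7
APPEND 28: p_3 = 28·212 + 91 = 6027, q_3 = 28·7 + 3 = 199 → 6027/199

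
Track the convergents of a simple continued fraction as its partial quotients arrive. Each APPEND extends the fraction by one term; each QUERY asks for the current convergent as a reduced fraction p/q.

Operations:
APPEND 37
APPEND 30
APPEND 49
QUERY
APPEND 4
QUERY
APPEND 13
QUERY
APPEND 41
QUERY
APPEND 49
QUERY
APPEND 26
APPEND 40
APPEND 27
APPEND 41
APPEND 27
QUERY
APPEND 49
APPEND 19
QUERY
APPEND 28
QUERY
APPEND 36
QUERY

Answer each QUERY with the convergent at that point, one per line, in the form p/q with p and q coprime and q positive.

APPEND 37: p_0 = 37·1 + 0 = 37, q_0 = 37·0 + 1 = 1 → 37/1
APPEND 30: p_1 = 30·37 + 1 = 1111, q_1 = 30·1 + 0 = 30 → 1111/30
APPEND 49: p_2 = 49·1111 + 37 = 54476, q_2 = 49·30 + 1 = 1471 → 54476/1471
APPEND 4: p_3 = 4·54476 + 1111 = 219015, q_3 = 4·1471 + 30 = 5914 → 219015/5914
APPEND 13: p_4 = 13·219015 + 54476 = 2901671, q_4 = 13·5914 + 1471 = 78353 → 2901671/78353
APPEND 41: p_5 = 41·2901671 + 219015 = 119187526, q_5 = 41·78353 + 5914 = 3218387 → 119187526/3218387
APPEND 49: p_6 = 49·119187526 + 2901671 = 5843090445, q_6 = 49·3218387 + 78353 = 157779316 → 5843090445/157779316
APPEND 26: p_7 = 26·5843090445 + 119187526 = 152039539096, q_7 = 26·157779316 + 3218387 = 4105480603 → 152039539096/4105480603
APPEND 40: p_8 = 40·152039539096 + 5843090445 = 6087424654285, q_8 = 40·4105480603 + 157779316 = 164377003436 → 6087424654285/164377003436
APPEND 27: p_9 = 27·6087424654285 + 152039539096 = 164512505204791, q_9 = 27·164377003436 + 4105480603 = 4442284573375 → 164512505204791/4442284573375
APPEND 41: p_10 = 41·164512505204791 + 6087424654285 = 6751100138050716, q_10 = 41·4442284573375 + 164377003436 = 182298044511811 → 6751100138050716/182298044511811
APPEND 27: p_11 = 27·6751100138050716 + 164512505204791 = 182444216232574123, q_11 = 27·182298044511811 + 4442284573375 = 4926489486392272 → 182444216232574123/4926489486392272
APPEND 49: p_12 = 49·182444216232574123 + 6751100138050716 = 8946517695534182743, q_12 = 49·4926489486392272 + 182298044511811 = 241580282877733139 → 8946517695534182743/241580282877733139
APPEND 19: p_13 = 19·8946517695534182743 + 182444216232574123 = 170166280431382046240, q_13 = 19·241580282877733139 + 4926489486392272 = 4594951864163321913 → 170166280431382046240/4594951864163321913
APPEND 28: p_14 = 28·170166280431382046240 + 8946517695534182743 = 4773602369774231477463, q_14 = 28·4594951864163321913 + 241580282877733139 = 128900232479450746703 → 4773602369774231477463/128900232479450746703
APPEND 36: p_15 = 36·4773602369774231477463 + 170166280431382046240 = 172019851592303715234908, q_15 = 36·128900232479450746703 + 4594951864163321913 = 4645003321124390203221 → 172019851592303715234908/4645003321124390203221

54476/1471
219015/5914
2901671/78353
119187526/3218387
5843090445/157779316
182444216232574123/4926489486392272
170166280431382046240/4594951864163321913
4773602369774231477463/128900232479450746703
172019851592303715234908/4645003321124390203221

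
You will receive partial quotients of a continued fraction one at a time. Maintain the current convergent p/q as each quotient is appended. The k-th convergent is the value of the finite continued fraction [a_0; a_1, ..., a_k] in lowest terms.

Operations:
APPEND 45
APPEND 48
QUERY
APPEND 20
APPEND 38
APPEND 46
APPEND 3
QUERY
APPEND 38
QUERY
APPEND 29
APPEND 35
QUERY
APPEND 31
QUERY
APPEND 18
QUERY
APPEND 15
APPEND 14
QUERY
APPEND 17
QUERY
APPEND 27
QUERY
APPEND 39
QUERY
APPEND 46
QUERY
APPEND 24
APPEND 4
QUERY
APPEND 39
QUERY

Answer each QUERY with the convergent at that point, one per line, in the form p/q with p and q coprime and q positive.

APPEND 45: p_0 = 45·1 + 0 = 45, q_0 = 45·0 + 1 = 1 → 45/1
APPEND 48: p_1 = 48·45 + 1 = 2161, q_1 = 48·1 + 0 = 48 → 2161/48
APPEND 20: p_2 = 20·2161 + 45 = 43265, q_2 = 20·48 + 1 = 961 → 43265/961
APPEND 38: p_3 = 38·43265 + 2161 = 1646231, q_3 = 38·961 + 48 = 36566 → 1646231/36566
APPEND 46: p_4 = 46·1646231 + 43265 = 75769891, q_4 = 46·36566 + 961 = 1682997 → 75769891/1682997
APPEND 3: p_5 = 3·75769891 + 1646231 = 228955904, q_5 = 3·1682997 + 36566 = 5085557 → 228955904/5085557
APPEND 38: p_6 = 38·228955904 + 75769891 = 8776094243, q_6 = 38·5085557 + 1682997 = 194934163 → 8776094243/194934163
APPEND 29: p_7 = 29·8776094243 + 228955904 = 254735688951, q_7 = 29·194934163 + 5085557 = 5658176284 → 254735688951/5658176284
APPEND 35: p_8 = 35·254735688951 + 8776094243 = 8924525207528, q_8 = 35·5658176284 + 194934163 = 198231104103 → 8924525207528/198231104103
APPEND 31: p_9 = 31·8924525207528 + 254735688951 = 276915017122319, q_9 = 31·198231104103 + 5658176284 = 6150822403477 → 276915017122319/6150822403477
APPEND 18: p_10 = 18·276915017122319 + 8924525207528 = 4993394833409270, q_10 = 18·6150822403477 + 198231104103 = 110913034366689 → 4993394833409270/110913034366689
APPEND 15: p_11 = 15·4993394833409270 + 276915017122319 = 75177837518261369, q_11 = 15·110913034366689 + 6150822403477 = 1669846337903812 → 75177837518261369/1669846337903812
APPEND 14: p_12 = 14·75177837518261369 + 4993394833409270 = 1057483120089068436, q_12 = 14·1669846337903812 + 110913034366689 = 23488761765020057 → 1057483120089068436/23488761765020057
APPEND 17: p_13 = 17·1057483120089068436 + 75177837518261369 = 18052390879032424781, q_13 = 17·23488761765020057 + 1669846337903812 = 400978796343244781 → 18052390879032424781/400978796343244781
APPEND 27: p_14 = 27·18052390879032424781 + 1057483120089068436 = 488472036853964537523, q_14 = 27·400978796343244781 + 23488761765020057 = 10849916263032629144 → 488472036853964537523/10849916263032629144
APPEND 39: p_15 = 39·488472036853964537523 + 18052390879032424781 = 19068461828183649388178, q_15 = 39·10849916263032629144 + 400978796343244781 = 423547713054615781397 → 19068461828183649388178/423547713054615781397
APPEND 46: p_16 = 46·19068461828183649388178 + 488472036853964537523 = 877637716133301836393711, q_16 = 46·423547713054615781397 + 10849916263032629144 = 19494044716775358573406 → 877637716133301836393711/19494044716775358573406
APPEND 24: p_17 = 24·877637716133301836393711 + 19068461828183649388178 = 21082373649027427722837242, q_17 = 24·19494044716775358573406 + 423547713054615781397 = 468280620915663221543141 → 21082373649027427722837242/468280620915663221543141
APPEND 4: p_18 = 4·21082373649027427722837242 + 877637716133301836393711 = 85207132312243012727742679, q_18 = 4·468280620915663221543141 + 19494044716775358573406 = 1892616528379428244745970 → 85207132312243012727742679/1892616528379428244745970
APPEND 39: p_19 = 39·85207132312243012727742679 + 21082373649027427722837242 = 3344160533826504924104801723, q_19 = 39·1892616528379428244745970 + 468280620915663221543141 = 74280325227713364766635971 → 3344160533826504924104801723/74280325227713364766635971

2161/48
228955904/5085557
8776094243/194934163
8924525207528/198231104103
276915017122319/6150822403477
4993394833409270/110913034366689
1057483120089068436/23488761765020057
18052390879032424781/400978796343244781
488472036853964537523/10849916263032629144
19068461828183649388178/423547713054615781397
877637716133301836393711/19494044716775358573406
85207132312243012727742679/1892616528379428244745970
3344160533826504924104801723/74280325227713364766635971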